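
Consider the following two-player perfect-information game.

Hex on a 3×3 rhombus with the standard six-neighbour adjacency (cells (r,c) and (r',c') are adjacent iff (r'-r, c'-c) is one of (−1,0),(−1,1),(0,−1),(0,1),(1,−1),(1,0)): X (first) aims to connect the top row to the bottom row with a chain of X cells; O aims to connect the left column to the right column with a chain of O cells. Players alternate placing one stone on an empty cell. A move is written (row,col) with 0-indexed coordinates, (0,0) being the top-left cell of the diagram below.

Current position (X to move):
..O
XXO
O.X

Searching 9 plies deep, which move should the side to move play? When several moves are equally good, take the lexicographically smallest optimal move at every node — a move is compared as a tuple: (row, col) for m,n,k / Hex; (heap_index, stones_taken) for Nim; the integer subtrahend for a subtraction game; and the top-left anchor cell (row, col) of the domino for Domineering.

X's best at [..O/XXO/O.X]: (2,1)

ply 1, X at ..O/XXO/O.X | (0,0)=-1→X.O/XXO/O.X; (0,1)=-1→.XO/XXO/O.X; (2,1)=+1→..O/XXO/OXX*
ply 2, O at ..O/XXO/OXX | (0,0)=-1→O.O/XXO/OXX*; (0,1)=-1→.OO/XXO/OXX
ply 3, X at O.O/XXO/OXX | (0,1)=+1→OXO/XXO/OXX*
ply 4: OXO/XXO/OXX is terminal -1 (O); from ..O/XXO/O.X depth 9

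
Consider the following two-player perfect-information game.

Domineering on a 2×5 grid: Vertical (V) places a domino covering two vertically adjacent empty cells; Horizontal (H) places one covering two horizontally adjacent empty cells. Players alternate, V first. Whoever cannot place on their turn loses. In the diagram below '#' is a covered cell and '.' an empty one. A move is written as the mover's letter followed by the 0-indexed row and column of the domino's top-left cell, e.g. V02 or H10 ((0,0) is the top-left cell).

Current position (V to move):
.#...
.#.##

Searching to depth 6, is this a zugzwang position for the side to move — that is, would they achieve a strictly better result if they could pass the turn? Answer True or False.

[.#.../.#.##] V move#1: V00:-1/##.../##.##, V02:+1/.##../.####*
[.##../.####] H move#2: H03:-1/.####/.####*
[.####/.####] V move#3: V00:+1/#####/#####*
[#####/#####] end (terminal -1, H#4); searched .#.../.#.## to 6
suppose V passes — search the same position with H to move:
pass> [.#.../.#.##] H move#1: H02:-1/.###./.#.##*, H03:-1/.#.##/.#.##
pass> [.###./.#.##] V move#2: V00:+1/####./##.##*
pass> [####./##.##] end (terminal -1, H#3); searched .#.../.#.## to 6
for V: play +1, pass +1

zugzwang(.#.../.#.##, V) = False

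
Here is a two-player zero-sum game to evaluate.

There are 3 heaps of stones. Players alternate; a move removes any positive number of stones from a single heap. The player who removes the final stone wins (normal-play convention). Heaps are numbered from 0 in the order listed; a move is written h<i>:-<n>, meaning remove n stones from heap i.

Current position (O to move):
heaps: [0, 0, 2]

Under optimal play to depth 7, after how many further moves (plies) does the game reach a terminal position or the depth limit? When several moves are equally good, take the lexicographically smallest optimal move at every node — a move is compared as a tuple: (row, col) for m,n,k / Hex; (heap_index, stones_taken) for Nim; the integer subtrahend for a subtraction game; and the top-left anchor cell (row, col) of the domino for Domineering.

PV length from [(0,0,2)]: 1 ply

ply 1, O at (0,0,2) | h2:-1=-1→(0,0,1); h2:-2=+1→(0,0,0)*
ply 2: (0,0,0) is terminal -1 (X); from (0,0,2) depth 7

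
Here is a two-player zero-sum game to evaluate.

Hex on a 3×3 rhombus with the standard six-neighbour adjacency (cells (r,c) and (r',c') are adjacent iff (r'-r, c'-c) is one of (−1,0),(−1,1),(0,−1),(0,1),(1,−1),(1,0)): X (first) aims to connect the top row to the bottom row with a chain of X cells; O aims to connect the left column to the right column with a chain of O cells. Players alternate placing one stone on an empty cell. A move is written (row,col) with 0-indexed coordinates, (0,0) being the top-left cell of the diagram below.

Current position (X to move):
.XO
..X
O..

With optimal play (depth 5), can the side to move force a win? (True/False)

ply 1, X at .XO/..X/O.. | (0,0)=-1→XXO/..X/O..; (1,0)=-1→.XO/X.X/O..; (1,1)=+1→.XO/.XX/O..*; (2,1)=-1→.XO/..X/OX.; (2,2)=-1→.XO/..X/O.X
ply 2, O at .XO/.XX/O.. | (0,0)=-1→OXO/.XX/O..*; (1,0)=-1→.XO/OXX/O..; (2,1)=-1→.XO/.XX/OO.; (2,2)=-1→.XO/.XX/O.O
ply 3, X at OXO/.XX/O.. | (1,0)=+1→OXO/XXX/O..*; (2,1)=+1→OXO/.XX/OX.; (2,2)=+1→OXO/.XX/O.X
ply 4, O at OXO/XXX/O.. | (2,1)=-1→OXO/XXX/OO.*; (2,2)=-1→OXO/XXX/O.O
ply 5, X at OXO/XXX/OO. | (2,2)=+1→OXO/XXX/OOX*
ply 6: OXO/XXX/OOX is terminal -1 (O); from .XO/..X/O.. depth 5

X winning at [.XO/..X/O..]: True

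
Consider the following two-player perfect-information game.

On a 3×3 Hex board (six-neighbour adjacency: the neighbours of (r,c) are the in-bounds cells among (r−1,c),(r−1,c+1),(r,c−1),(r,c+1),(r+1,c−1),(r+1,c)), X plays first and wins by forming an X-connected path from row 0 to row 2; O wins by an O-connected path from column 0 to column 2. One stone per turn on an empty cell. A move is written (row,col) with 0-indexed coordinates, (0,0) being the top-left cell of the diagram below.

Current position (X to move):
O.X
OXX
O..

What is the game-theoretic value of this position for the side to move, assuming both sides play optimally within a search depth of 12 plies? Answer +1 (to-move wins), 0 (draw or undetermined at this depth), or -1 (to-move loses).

value(O.X/OXX/O.., X) = +1

ply 1, X at O.X/OXX/O.. | (0,1)=+1→OXX/OXX/O..*; (2,1)=+1→O.X/OXX/OX.; (2,2)=+1→O.X/OXX/O.X
ply 2, O at OXX/OXX/O.. | (2,1)=-1→OXX/OXX/OO.*; (2,2)=-1→OXX/OXX/O.O
ply 3, X at OXX/OXX/OO. | (2,2)=+1→OXX/OXX/OOX*
ply 4: OXX/OXX/OOX is terminal -1 (O); from O.X/OXX/O.. depth 12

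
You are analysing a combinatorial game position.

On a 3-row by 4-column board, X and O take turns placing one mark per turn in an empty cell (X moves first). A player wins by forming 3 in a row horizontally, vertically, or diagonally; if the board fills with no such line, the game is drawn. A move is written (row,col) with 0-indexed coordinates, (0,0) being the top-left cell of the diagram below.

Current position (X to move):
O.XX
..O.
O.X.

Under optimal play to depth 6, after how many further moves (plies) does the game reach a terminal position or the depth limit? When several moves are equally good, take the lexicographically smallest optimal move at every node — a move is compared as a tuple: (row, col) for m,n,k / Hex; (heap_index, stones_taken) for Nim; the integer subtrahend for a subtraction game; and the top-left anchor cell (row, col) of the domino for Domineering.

PV length from [O.XX/..O./O.X.]: 1 ply

p1 X@[O.XX/..O./O.X.]: (0,1)[OXXX/..O./O.X.]+1* (1,0)[O.XX/X.O./O.X.]+1 (1,1)[O.XX/.XO./O.X.]-1 (1,3)[O.XX/..OX/O.X.]-1 (2,1)[O.XX/..O./OXX.]-1 (2,3)[O.XX/..O./O.XX]-1
p2 O@[OXXX/..O./O.X.] terminal -1; root [O.XX/..O./O.X.] d6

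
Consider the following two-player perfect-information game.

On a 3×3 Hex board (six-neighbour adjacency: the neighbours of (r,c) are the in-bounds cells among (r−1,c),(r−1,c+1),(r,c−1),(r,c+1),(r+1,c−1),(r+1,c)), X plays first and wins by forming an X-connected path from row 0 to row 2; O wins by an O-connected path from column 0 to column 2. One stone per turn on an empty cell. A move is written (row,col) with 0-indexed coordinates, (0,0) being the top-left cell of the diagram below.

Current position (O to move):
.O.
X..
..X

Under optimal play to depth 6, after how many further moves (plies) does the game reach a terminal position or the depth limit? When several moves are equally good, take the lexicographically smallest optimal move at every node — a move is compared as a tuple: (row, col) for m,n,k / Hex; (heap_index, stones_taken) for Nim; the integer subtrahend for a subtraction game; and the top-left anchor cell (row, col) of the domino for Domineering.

[.O./X../..X] O move#1: (0,0):-1/OO./X../..X, (0,2):-1/.OO/X../..X, (1,1):+1/.O./XO./..X*, (1,2):-1/.O./X.O/..X, (2,0):-1/.O./X../O.X, (2,1):-1/.O./X../.OX
[.O./XO./..X] X move#2: (0,0):-1/XO./XO./..X*, (0,2):-1/.OX/XO./..X, (1,2):-1/.O./XOX/..X, (2,0):-1/.O./XO./X.X, (2,1):-1/.O./XO./.XX
[XO./XO./..X] O move#3: (0,2):-1/XOO/XO./..X, (1,2):-1/XO./XOO/..X, (2,0):+1/XO./XO./O.X*, (2,1):-1/XO./XO./.OX
[XO./XO./O.X] X move#4: (0,2):-1/XOX/XO./O.X*, (1,2):-1/XO./XOX/O.X, (2,1):-1/XO./XO./OXX
[XOX/XO./O.X] O move#5: (1,2):+1/XOX/XOO/O.X*, (2,1):-1/XOX/XO./OOX
[XOX/XOO/O.X] end (terminal -1, X#6); searched .O./X../..X to 6

PV length from [.O./X../..X]: 5 plies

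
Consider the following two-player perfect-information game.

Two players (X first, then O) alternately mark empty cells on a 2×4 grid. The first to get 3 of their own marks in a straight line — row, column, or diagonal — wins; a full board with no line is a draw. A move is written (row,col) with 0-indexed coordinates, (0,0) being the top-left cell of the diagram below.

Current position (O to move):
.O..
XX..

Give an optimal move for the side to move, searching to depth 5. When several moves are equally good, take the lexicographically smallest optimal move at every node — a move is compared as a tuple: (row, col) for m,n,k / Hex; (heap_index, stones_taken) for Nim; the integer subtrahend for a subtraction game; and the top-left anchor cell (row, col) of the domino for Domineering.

O's best at [.O../XX..]: (1,2)

[.O../XX..] O move#1: (0,0):-1/OO../XX.., (0,2):-1/.OO./XX.., (0,3):-1/.O.O/XX.., (1,2):+0/.O../XXO.*, (1,3):-1/.O../XX.O
[.O../XXO.] X move#2: (0,0):+0/XO../XXO.*, (0,2):+0/.OX./XXO., (0,3):+0/.O.X/XXO., (1,3):-1/.O../XXOX
[XO../XXO.] O move#3: (0,2):+0/XOO./XXO.*, (0,3):+0/XO.O/XXO., (1,3):+0/XO../XXOO
[XOO./XXO.] X move#4: (0,3):+0/XOOX/XXO.*, (1,3):-1/XOO./XXOX
[XOOX/XXO.] O move#5: (1,3):+0/XOOX/XXOO*
[XOOX/XXOO] end (terminal +0, X#6); searched .O../XX.. to 5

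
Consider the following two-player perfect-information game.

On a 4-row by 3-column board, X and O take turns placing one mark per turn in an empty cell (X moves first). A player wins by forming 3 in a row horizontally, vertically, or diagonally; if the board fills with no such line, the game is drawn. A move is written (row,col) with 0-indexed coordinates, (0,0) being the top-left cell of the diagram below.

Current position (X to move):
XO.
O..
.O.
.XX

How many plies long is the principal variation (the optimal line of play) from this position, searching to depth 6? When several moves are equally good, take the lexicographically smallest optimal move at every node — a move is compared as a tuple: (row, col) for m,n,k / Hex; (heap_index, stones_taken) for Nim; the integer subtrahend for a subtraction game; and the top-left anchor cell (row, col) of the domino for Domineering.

PV length from [XO./O../.O./.XX]: 5 plies

p1 X@[XO./O../.O./.XX]: (0,2)[XOX/O../.O./.XX]-1 (1,1)[XO./OX./.O./.XX]+1* (1,2)[XO./O.X/.O./.XX]-1 (2,0)[XO./O../XO./.XX]-1 (2,2)[XO./O../.OX/.XX]-1 (3,0)[XO./O../.O./XXX]+1
p2 O@[XO./OX./.O./.XX]: (0,2)[XOO/OX./.O./.XX]-1* (1,2)[XO./OXO/.O./.XX]-1 (2,0)[XO./OX./OO./.XX]-1 (2,2)[XO./OX./.OO/.XX]-1 (3,0)[XO./OX./.O./OXX]-1
p3 X@[XOO/OX./.O./.XX]: (1,2)[XOO/OXX/.O./.XX]+1* (2,0)[XOO/OX./XO./.XX]+1 (2,2)[XOO/OX./.OX/.XX]+1 (3,0)[XOO/OX./.O./XXX]+1
p4 O@[XOO/OXX/.O./.XX]: (2,0)[XOO/OXX/OO./.XX]-1* (2,2)[XOO/OXX/.OO/.XX]-1 (3,0)[XOO/OXX/.O./OXX]-1
p5 X@[XOO/OXX/OO./.XX]: (2,2)[XOO/OXX/OOX/.XX]+1* (3,0)[XOO/OXX/OO./XXX]+1
p6 O@[XOO/OXX/OOX/.XX] terminal -1; root [XO./O../.O./.XX] d6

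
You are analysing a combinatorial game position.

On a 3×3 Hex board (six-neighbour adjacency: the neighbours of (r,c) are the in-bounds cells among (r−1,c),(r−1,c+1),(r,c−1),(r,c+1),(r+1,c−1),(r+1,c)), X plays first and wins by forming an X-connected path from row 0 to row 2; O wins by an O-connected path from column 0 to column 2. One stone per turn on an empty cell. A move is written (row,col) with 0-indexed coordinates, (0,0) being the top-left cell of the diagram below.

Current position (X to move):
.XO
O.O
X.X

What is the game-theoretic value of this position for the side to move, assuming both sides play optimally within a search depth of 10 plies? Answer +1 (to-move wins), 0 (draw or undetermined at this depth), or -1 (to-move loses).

p1 X@[.XO/O.O/X.X]: (0,0)[XXO/O.O/X.X]-1 (1,1)[.XO/OXO/X.X]+1* (2,1)[.XO/O.O/XXX]-1
p2 O@[.XO/OXO/X.X] terminal -1; root [.XO/O.O/X.X] d10

value(.XO/O.O/X.X, X) = +1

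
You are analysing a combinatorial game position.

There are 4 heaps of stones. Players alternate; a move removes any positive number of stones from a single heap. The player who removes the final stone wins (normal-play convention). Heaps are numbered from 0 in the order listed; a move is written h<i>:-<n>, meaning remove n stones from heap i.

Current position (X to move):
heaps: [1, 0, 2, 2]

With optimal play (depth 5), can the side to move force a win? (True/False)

X winning at [(1,0,2,2)]: True

p1 X@[(1,0,2,2)]: h0:-1[(0,0,2,2)]+1* h2:-1[(1,0,1,2)]-1 h2:-2[(1,0,0,2)]-1 h3:-1[(1,0,2,1)]-1 h3:-2[(1,0,2,0)]-1
p2 O@[(0,0,2,2)]: h2:-1[(0,0,1,2)]-1* h2:-2[(0,0,0,2)]-1 h3:-1[(0,0,2,1)]-1 h3:-2[(0,0,2,0)]-1
p3 X@[(0,0,1,2)]: h2:-1[(0,0,0,2)]-1 h3:-1[(0,0,1,1)]+1* h3:-2[(0,0,1,0)]-1
p4 O@[(0,0,1,1)]: h2:-1[(0,0,0,1)]-1* h3:-1[(0,0,1,0)]-1
p5 X@[(0,0,0,1)]: h3:-1[(0,0,0,0)]+1*
p6 O@[(0,0,0,0)] terminal -1; root [(1,0,2,2)] d5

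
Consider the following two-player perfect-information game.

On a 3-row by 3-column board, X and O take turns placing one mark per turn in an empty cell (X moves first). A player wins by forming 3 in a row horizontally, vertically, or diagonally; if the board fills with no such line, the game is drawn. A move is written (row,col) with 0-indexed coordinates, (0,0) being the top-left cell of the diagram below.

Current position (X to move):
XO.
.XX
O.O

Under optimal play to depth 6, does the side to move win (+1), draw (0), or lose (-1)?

value(XO./.XX/O.O, X) = +1

ply 1, X at XO./.XX/O.O | (0,2)=-1→XOX/.XX/O.O; (1,0)=+1→XO./XXX/O.O*; (2,1)=+0→XO./.XX/OXO
ply 2: XO./XXX/O.O is terminal -1 (O); from XO./.XX/O.O depth 6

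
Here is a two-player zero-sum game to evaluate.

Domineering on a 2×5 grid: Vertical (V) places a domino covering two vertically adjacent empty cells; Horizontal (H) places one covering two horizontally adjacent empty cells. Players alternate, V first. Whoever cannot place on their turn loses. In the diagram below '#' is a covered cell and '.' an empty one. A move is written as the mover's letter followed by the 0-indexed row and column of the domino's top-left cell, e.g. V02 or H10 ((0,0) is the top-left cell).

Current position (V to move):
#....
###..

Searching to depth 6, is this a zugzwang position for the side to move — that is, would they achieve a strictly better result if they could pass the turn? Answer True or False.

ply 1, V at #..../###.. | V03=+1→#..#./####.*; V04=-1→#...#/###.#
ply 2, H at #..#./####. | H01=-1→####./####.*
ply 3, V at ####./####. | V04=+1→#####/#####*
ply 4: #####/##### is terminal -1 (H); from #..../###.. depth 6
suppose V passes — search the same position with H to move:
pass> ply 1, H at #..../###.. | H01=-1→###../###..; H02=-1→#.##./###..; H03=+1→#..##/###..*; H13=+1→#..../#####
pass> ply 2: #..##/###.. is terminal -1 (V); from #..../###.. depth 6
for V: play +1, pass -1

zugzwang(#..../###.., V) = False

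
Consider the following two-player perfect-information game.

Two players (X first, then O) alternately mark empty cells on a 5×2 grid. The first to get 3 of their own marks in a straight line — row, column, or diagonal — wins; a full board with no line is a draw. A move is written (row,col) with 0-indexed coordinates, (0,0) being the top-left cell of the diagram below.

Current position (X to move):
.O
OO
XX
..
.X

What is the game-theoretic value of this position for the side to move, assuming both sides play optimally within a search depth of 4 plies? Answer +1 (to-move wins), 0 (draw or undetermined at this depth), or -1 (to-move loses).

[.O/OO/XX/../.X] X move#1: (0,0):+0/XO/OO/XX/../.X, (3,0):+1/.O/OO/XX/X./.X*, (3,1):+1/.O/OO/XX/.X/.X, (4,0):+1/.O/OO/XX/../XX
[.O/OO/XX/X./.X] O move#2: (0,0):-1/OO/OO/XX/X./.X*, (3,1):-1/.O/OO/XX/XO/.X, (4,0):-1/.O/OO/XX/X./OX
[OO/OO/XX/X./.X] X move#3: (3,1):+1/OO/OO/XX/XX/.X*, (4,0):+1/OO/OO/XX/X./XX
[OO/OO/XX/XX/.X] end (terminal -1, O#4); searched .O/OO/XX/../.X to 4

value(.O/OO/XX/../.X, X) = +1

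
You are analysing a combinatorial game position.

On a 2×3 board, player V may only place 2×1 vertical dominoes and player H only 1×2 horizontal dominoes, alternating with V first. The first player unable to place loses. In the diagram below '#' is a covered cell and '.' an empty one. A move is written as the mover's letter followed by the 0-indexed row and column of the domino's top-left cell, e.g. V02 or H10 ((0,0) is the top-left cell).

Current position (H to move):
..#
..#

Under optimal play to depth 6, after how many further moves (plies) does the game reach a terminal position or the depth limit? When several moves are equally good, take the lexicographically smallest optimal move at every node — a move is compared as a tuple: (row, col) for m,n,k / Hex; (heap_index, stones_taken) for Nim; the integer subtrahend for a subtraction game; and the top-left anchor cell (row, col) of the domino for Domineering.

PV length from [..#/..#]: 1 ply

ply 1, H at ..#/..# | H00=+1→###/..#*; H10=+1→..#/###
ply 2: ###/..# is terminal -1 (V); from ..#/..# depth 6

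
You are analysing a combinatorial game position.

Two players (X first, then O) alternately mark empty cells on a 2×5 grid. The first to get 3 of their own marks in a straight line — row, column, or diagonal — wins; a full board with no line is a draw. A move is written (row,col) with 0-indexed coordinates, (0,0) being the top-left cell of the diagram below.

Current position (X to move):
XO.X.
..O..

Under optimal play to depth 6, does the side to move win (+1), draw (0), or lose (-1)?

value(XO.X./..O.., X) = 0

p1 X@[XO.X./..O..]: (0,2)[XOXX./..O..]+0* (0,4)[XO.XX/..O..]+0 (1,0)[XO.X./X.O..]-1 (1,1)[XO.X./.XO..]+0 (1,3)[XO.X./..OX.]+0 (1,4)[XO.X./..O.X]-1
p2 O@[XOXX./..O..]: (0,4)[XOXXO/..O..]+0* (1,0)[XOXX./O.O..]-1 (1,1)[XOXX./.OO..]-1 (1,3)[XOXX./..OO.]-1 (1,4)[XOXX./..O.O]-1
p3 X@[XOXXO/..O..]: (1,0)[XOXXO/X.O..]-1 (1,1)[XOXXO/.XO..]+0* (1,3)[XOXXO/..OX.]+0 (1,4)[XOXXO/..O.X]-1
p4 O@[XOXXO/.XO..]: (1,0)[XOXXO/OXO..]+0* (1,3)[XOXXO/.XOO.]+0 (1,4)[XOXXO/.XO.O]+0
p5 X@[XOXXO/OXO..]: (1,3)[XOXXO/OXOX.]+0* (1,4)[XOXXO/OXO.X]+0
p6 O@[XOXXO/OXOX.]: (1,4)[XOXXO/OXOXO]+0*
p7 X@[XOXXO/OXOXO] terminal +0; root [XO.X./..O..] d6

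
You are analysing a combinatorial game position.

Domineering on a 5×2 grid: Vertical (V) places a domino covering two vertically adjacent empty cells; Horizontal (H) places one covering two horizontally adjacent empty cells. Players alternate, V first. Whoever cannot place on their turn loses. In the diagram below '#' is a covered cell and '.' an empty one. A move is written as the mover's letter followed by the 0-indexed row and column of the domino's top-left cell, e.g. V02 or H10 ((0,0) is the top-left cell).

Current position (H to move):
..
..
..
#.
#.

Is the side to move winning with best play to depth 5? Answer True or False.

[../../../#./#.] H move#1: H00:-1/##/../../#./#., H10:+1/../##/../#./#.*, H20:-1/../../##/#./#.
[../##/../#./#.] V move#2: V21:-1/../##/.#/##/#.*, V31:-1/../##/../##/##
[../##/.#/##/#.] H move#3: H00:+1/##/##/.#/##/#.*
[##/##/.#/##/#.] end (terminal -1, V#4); searched ../../../#./#. to 5

H winning at [../../../#./#.]: True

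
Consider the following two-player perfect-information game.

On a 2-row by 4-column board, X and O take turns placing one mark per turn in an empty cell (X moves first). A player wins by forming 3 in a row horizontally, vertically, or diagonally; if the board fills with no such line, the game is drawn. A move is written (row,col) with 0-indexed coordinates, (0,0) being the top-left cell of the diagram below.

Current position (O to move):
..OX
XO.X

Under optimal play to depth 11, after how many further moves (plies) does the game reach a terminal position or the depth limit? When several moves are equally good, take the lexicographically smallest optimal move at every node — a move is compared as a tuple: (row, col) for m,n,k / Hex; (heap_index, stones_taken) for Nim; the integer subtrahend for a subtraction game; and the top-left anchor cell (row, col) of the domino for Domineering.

PV length from [..OX/XO.X]: 3 plies

p1 O@[..OX/XO.X]: (0,0)[O.OX/XO.X]+0* (0,1)[.OOX/XO.X]+0 (1,2)[..OX/XOOX]+0
p2 X@[O.OX/XO.X]: (0,1)[OXOX/XO.X]+0* (1,2)[O.OX/XOXX]-1
p3 O@[OXOX/XO.X]: (1,2)[OXOX/XOOX]+0*
p4 X@[OXOX/XOOX] terminal +0; root [..OX/XO.X] d11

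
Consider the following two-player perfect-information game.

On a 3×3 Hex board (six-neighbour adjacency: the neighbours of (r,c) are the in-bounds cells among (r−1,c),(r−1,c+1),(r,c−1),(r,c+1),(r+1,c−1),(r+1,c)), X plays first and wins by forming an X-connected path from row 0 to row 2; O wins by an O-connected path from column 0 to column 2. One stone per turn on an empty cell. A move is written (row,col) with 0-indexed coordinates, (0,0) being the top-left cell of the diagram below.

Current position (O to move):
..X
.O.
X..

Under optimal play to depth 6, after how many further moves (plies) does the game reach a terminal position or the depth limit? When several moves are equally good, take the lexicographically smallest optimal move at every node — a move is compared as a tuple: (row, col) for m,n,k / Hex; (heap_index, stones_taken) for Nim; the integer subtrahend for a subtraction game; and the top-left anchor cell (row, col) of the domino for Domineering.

PV length from [..X/.O./X..]: 6 plies

ply 1, O at ..X/.O./X.. | (0,0)=-1→O.X/.O./X..*; (0,1)=-1→.OX/.O./X..; (1,0)=-1→..X/OO./X..; (1,2)=-1→..X/.OO/X..; (2,1)=-1→..X/.O./XO.; (2,2)=-1→..X/.O./X.O
ply 2, X at O.X/.O./X.. | (0,1)=+1→OXX/.O./X..*; (1,0)=+1→O.X/XO./X..; (1,2)=+1→O.X/.OX/X..; (2,1)=-1→O.X/.O./XX.; (2,2)=-1→O.X/.O./X.X
ply 3, O at OXX/.O./X.. | (1,0)=-1→OXX/OO./X..*; (1,2)=-1→OXX/.OO/X..; (2,1)=-1→OXX/.O./XO.; (2,2)=-1→OXX/.O./X.O
ply 4, X at OXX/OO./X.. | (1,2)=+1→OXX/OOX/X..*; (2,1)=-1→OXX/OO./XX.; (2,2)=-1→OXX/OO./X.X
ply 5, O at OXX/OOX/X.. | (2,1)=-1→OXX/OOX/XO.*; (2,2)=-1→OXX/OOX/X.O
ply 6, X at OXX/OOX/XO. | (2,2)=+1→OXX/OOX/XOX*
ply 7: OXX/OOX/XOX is terminal -1 (O); from ..X/.O./X.. depth 6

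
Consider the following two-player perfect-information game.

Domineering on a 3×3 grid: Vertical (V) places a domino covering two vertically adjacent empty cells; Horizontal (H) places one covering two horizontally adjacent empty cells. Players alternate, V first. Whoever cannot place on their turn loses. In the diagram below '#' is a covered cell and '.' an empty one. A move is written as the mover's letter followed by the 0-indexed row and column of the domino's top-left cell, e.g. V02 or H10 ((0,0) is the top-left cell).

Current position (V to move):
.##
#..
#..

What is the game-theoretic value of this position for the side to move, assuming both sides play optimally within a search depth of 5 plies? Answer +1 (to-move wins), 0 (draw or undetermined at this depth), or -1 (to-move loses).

value(.##/#../#.., V) = +1

ply 1, V at .##/#../#.. | V11=+1→.##/##./##.*; V12=+1→.##/#.#/#.#
ply 2: .##/##./##. is terminal -1 (H); from .##/#../#.. depth 5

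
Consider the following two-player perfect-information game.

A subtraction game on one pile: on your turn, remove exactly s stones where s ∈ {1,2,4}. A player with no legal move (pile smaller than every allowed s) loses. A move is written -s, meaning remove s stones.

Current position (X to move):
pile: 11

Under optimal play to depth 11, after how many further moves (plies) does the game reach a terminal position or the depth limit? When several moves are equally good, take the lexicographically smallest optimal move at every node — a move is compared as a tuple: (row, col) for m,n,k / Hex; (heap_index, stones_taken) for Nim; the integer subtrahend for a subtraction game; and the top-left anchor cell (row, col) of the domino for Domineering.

[11] X move#1: -1:-1/10, -2:+1/9*, -4:-1/7
[9] O move#2: -1:-1/8*, -2:-1/7, -4:-1/5
[8] X move#3: -1:-1/7, -2:+1/6*, -4:-1/4
[6] O move#4: -1:-1/5*, -2:-1/4, -4:-1/2
[5] X move#5: -1:-1/4, -2:+1/3*, -4:-1/1
[3] O move#6: -1:-1/2*, -2:-1/1
[2] X move#7: -1:-1/1, -2:+1/0*
[0] end (terminal -1, O#8); searched 11 to 11

PV length from [11]: 7 plies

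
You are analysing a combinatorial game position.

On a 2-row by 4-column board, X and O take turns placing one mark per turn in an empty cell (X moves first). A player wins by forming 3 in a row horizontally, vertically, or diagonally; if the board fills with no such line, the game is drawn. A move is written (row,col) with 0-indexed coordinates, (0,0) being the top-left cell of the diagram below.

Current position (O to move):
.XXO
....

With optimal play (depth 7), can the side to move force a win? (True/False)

ply 1, O at .XXO/.... | (0,0)=+0→OXXO/....*; (1,0)=-1→.XXO/O...; (1,1)=-1→.XXO/.O..; (1,2)=-1→.XXO/..O.; (1,3)=-1→.XXO/...O
ply 2, X at OXXO/.... | (1,0)=+0→OXXO/X...*; (1,1)=+0→OXXO/.X..; (1,2)=+0→OXXO/..X.; (1,3)=+0→OXXO/...X
ply 3, O at OXXO/X... | (1,1)=+0→OXXO/XO..*; (1,2)=+0→OXXO/X.O.; (1,3)=+0→OXXO/X..O
ply 4, X at OXXO/XO.. | (1,2)=+0→OXXO/XOX.*; (1,3)=+0→OXXO/XO.X
ply 5, O at OXXO/XOX. | (1,3)=+0→OXXO/XOXO*
ply 6: OXXO/XOXO is terminal +0 (X); from .XXO/.... depth 7

O winning at [.XXO/....]: False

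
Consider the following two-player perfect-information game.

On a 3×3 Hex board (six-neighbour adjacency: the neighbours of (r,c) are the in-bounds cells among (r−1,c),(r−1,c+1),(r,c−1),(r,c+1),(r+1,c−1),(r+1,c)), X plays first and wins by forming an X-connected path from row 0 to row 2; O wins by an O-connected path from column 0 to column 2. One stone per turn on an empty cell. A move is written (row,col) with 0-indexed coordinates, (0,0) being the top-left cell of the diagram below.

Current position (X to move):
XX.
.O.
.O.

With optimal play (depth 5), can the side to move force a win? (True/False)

p1 X@[XX./.O./.O.]: (0,2)[XXX/.O./.O.]-1* (1,0)[XX./XO./.O.]-1 (1,2)[XX./.OX/.O.]-1 (2,0)[XX./.O./XO.]-1 (2,2)[XX./.O./.OX]-1
p2 O@[XXX/.O./.O.]: (1,0)[XXX/OO./.O.]+1* (1,2)[XXX/.OO/.O.]+1 (2,0)[XXX/.O./OO.]+1 (2,2)[XXX/.O./.OO]+1
p3 X@[XXX/OO./.O.]: (1,2)[XXX/OOX/.O.]-1* (2,0)[XXX/OO./XO.]-1 (2,2)[XXX/OO./.OX]-1
p4 O@[XXX/OOX/.O.]: (2,0)[XXX/OOX/OO.]-1 (2,2)[XXX/OOX/.OO]+1*
p5 X@[XXX/OOX/.OO] terminal -1; root [XX./.O./.O.] d5

X winning at [XX./.O./.O.]: False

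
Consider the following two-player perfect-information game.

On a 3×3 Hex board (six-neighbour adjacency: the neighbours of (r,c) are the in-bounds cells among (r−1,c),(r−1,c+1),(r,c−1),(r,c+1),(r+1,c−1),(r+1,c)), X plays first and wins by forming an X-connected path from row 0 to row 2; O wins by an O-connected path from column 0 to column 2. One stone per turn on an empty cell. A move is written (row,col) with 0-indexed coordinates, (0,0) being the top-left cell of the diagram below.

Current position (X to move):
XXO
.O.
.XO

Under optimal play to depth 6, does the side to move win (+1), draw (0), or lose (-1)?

value(XXO/.O./.XO, X) = -1

ply 1, X at XXO/.O./.XO | (1,0)=-1→XXO/XO./.XO*; (1,2)=-1→XXO/.OX/.XO; (2,0)=-1→XXO/.O./XXO
ply 2, O at XXO/XO./.XO | (1,2)=-1→XXO/XOO/.XO; (2,0)=+1→XXO/XO./OXO*
ply 3: XXO/XO./OXO is terminal -1 (X); from XXO/.O./.XO depth 6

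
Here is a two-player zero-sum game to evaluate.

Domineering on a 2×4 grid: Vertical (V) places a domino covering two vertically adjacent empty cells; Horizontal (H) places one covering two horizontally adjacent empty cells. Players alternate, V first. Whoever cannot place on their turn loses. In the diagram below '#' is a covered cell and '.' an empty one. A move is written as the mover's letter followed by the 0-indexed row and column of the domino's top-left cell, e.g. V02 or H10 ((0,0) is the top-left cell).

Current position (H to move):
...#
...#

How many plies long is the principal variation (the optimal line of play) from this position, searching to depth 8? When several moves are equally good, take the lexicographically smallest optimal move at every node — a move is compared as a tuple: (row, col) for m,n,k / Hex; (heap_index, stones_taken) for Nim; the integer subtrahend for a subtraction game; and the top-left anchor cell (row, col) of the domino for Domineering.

PV length from [...#/...#]: 3 plies

[...#/...#] H move#1: H00:+1/##.#/...#*, H01:+1/.###/...#, H10:+1/...#/##.#, H11:+1/...#/.###
[##.#/...#] V move#2: V02:-1/####/..##*
[####/..##] H move#3: H10:+1/####/####*
[####/####] end (terminal -1, V#4); searched ...#/...# to 8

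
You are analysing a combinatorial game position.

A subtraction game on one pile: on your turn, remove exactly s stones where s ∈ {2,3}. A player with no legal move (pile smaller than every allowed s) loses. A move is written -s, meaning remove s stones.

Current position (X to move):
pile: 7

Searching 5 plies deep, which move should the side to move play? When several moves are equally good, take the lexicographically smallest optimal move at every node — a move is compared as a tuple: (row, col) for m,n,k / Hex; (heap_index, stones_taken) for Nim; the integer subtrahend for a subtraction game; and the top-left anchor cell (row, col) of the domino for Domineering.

X's best at [7]: -2

p1 X@[7]: -2[5]+1* -3[4]-1
p2 O@[5]: -2[3]-1* -3[2]-1
p3 X@[3]: -2[1]+1* -3[0]+1
p4 O@[1] terminal -1; root [7] d5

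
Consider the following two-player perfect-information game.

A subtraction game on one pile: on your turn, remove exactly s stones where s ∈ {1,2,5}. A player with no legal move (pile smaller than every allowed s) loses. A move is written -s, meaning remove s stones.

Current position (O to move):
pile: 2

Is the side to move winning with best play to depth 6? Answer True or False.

ply 1, O at 2 | -1=-1→1; -2=+1→0*
ply 2: 0 is terminal -1 (X); from 2 depth 6

O winning at [2]: True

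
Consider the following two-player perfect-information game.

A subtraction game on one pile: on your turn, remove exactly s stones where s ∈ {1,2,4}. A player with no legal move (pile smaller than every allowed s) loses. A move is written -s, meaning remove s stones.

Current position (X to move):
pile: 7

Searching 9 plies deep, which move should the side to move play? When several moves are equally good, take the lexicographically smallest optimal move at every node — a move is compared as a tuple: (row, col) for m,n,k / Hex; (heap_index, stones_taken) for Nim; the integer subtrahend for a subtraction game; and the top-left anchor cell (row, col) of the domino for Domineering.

ply 1, X at 7 | -1=+1→6*; -2=-1→5; -4=+1→3
ply 2, O at 6 | -1=-1→5*; -2=-1→4; -4=-1→2
ply 3, X at 5 | -1=-1→4; -2=+1→3*; -4=-1→1
ply 4, O at 3 | -1=-1→2*; -2=-1→1
ply 5, X at 2 | -1=-1→1; -2=+1→0*
ply 6: 0 is terminal -1 (O); from 7 depth 9

X's best at [7]: -1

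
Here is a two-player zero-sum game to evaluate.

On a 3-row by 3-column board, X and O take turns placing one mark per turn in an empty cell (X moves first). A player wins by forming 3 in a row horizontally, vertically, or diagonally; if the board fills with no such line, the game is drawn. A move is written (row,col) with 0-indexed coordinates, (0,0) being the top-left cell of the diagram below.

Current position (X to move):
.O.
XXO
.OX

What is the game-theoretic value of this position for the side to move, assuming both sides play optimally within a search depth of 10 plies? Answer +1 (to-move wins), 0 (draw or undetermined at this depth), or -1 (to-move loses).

p1 X@[.O./XXO/.OX]: (0,0)[XO./XXO/.OX]+1* (0,2)[.OX/XXO/.OX]+1 (2,0)[.O./XXO/XOX]+1
p2 O@[XO./XXO/.OX] terminal -1; root [.O./XXO/.OX] d10

value(.O./XXO/.OX, X) = +1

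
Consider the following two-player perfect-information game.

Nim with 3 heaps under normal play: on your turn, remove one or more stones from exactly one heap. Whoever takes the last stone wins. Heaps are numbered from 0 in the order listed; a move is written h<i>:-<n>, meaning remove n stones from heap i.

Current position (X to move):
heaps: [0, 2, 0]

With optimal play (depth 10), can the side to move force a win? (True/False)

X winning at [(0,2,0)]: True

[(0,2,0)] X move#1: h1:-1:-1/(0,1,0), h1:-2:+1/(0,0,0)*
[(0,0,0)] end (terminal -1, O#2); searched (0,2,0) to 10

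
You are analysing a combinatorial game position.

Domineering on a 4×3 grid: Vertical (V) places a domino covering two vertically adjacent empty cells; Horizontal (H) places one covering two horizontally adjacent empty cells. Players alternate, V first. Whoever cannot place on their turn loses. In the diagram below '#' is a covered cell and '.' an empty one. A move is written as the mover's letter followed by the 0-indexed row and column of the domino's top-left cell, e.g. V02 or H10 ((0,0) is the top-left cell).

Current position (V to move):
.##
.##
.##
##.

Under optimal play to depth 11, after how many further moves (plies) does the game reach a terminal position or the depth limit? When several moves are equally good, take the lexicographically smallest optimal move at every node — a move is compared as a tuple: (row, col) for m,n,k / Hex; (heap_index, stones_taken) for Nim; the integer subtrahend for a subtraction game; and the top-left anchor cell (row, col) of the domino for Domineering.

PV length from [.##/.##/.##/##.]: 1 ply

ply 1, V at .##/.##/.##/##. | V00=+1→###/###/.##/##.*; V10=+1→.##/###/###/##.
ply 2: ###/###/.##/##. is terminal -1 (H); from .##/.##/.##/##. depth 11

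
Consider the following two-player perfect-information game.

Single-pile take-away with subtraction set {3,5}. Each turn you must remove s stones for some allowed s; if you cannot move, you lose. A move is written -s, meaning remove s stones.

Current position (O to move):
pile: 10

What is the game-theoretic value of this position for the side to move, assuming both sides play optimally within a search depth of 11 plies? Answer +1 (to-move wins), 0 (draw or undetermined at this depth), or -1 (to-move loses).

ply 1, O at 10 | -3=-1→7*; -5=-1→5
ply 2, X at 7 | -3=-1→4; -5=+1→2*
ply 3: 2 is terminal -1 (O); from 10 depth 11

value(10, O) = -1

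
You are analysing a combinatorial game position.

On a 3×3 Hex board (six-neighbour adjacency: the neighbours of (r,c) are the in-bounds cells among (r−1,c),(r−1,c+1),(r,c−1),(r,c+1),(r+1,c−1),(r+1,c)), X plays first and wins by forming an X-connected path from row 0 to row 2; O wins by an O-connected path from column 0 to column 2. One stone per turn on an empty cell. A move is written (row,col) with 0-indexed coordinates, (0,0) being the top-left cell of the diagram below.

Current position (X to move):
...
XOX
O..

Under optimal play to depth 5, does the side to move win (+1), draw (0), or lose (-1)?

value(.../XOX/O.., X) = +1

ply 1, X at .../XOX/O.. | (0,0)=-1→X../XOX/O..; (0,1)=-1→.X./XOX/O..; (0,2)=+1→..X/XOX/O..*; (2,1)=-1→.../XOX/OX.; (2,2)=-1→.../XOX/O.X
ply 2, O at ..X/XOX/O.. | (0,0)=-1→O.X/XOX/O..*; (0,1)=-1→.OX/XOX/O..; (2,1)=-1→..X/XOX/OO.; (2,2)=-1→..X/XOX/O.O
ply 3, X at O.X/XOX/O.. | (0,1)=+1→OXX/XOX/O..*; (2,1)=+1→O.X/XOX/OX.; (2,2)=+1→O.X/XOX/O.X
ply 4, O at OXX/XOX/O.. | (2,1)=-1→OXX/XOX/OO.*; (2,2)=-1→OXX/XOX/O.O
ply 5, X at OXX/XOX/OO. | (2,2)=+1→OXX/XOX/OOX*
ply 6: OXX/XOX/OOX is terminal -1 (O); from .../XOX/O.. depth 5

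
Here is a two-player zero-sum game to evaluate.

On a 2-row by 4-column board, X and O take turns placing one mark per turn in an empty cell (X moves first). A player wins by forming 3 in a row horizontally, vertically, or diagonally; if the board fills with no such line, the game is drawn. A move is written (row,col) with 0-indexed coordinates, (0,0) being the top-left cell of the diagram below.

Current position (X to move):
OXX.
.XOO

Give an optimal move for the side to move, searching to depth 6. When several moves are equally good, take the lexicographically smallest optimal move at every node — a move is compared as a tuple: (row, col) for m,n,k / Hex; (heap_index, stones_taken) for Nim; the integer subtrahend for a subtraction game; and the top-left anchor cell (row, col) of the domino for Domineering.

X's best at [OXX./.XOO]: (0,3)

[OXX./.XOO] X move#1: (0,3):+1/OXXX/.XOO*, (1,0):+0/OXX./XXOO
[OXXX/.XOO] end (terminal -1, O#2); searched OXX./.XOO to 6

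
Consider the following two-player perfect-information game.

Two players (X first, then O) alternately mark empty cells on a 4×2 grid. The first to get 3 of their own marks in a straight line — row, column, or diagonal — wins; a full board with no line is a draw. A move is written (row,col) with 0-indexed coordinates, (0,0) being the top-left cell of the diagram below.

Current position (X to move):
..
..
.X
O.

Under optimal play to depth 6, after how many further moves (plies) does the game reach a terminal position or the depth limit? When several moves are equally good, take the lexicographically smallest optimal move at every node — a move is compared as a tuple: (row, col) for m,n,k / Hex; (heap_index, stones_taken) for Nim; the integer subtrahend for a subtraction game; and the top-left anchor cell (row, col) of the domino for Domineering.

[../../.X/O.] X move#1: (0,0):+0/X./../.X/O., (0,1):+0/.X/../.X/O., (1,0):+0/../X./.X/O., (1,1):+1/../.X/.X/O.*, (2,0):+0/../../XX/O., (3,1):+0/../../.X/OX
[../.X/.X/O.] O move#2: (0,0):-1/O./.X/.X/O.*, (0,1):-1/.O/.X/.X/O., (1,0):-1/../OX/.X/O., (2,0):-1/../.X/OX/O., (3,1):-1/../.X/.X/OO
[O./.X/.X/O.] X move#3: (0,1):+1/OX/.X/.X/O.*, (1,0):+1/O./XX/.X/O., (2,0):+1/O./.X/XX/O., (3,1):+1/O./.X/.X/OX
[OX/.X/.X/O.] end (terminal -1, O#4); searched ../../.X/O. to 6

PV length from [../../.X/O.]: 3 plies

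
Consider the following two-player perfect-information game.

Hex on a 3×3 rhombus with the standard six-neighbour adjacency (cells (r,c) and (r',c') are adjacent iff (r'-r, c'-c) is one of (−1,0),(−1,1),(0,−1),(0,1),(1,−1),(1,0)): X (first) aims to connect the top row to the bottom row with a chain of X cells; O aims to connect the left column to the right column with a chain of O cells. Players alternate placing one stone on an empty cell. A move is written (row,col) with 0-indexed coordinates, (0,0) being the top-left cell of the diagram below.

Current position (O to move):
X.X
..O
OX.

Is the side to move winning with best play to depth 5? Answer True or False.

p1 O@[X.X/..O/OX.]: (0,1)[XOX/..O/OX.]-1 (1,0)[X.X/O.O/OX.]-1 (1,1)[X.X/.OO/OX.]+1* (2,2)[X.X/..O/OXO]-1
p2 X@[X.X/.OO/OX.] terminal -1; root [X.X/..O/OX.] d5

O winning at [X.X/..O/OX.]: True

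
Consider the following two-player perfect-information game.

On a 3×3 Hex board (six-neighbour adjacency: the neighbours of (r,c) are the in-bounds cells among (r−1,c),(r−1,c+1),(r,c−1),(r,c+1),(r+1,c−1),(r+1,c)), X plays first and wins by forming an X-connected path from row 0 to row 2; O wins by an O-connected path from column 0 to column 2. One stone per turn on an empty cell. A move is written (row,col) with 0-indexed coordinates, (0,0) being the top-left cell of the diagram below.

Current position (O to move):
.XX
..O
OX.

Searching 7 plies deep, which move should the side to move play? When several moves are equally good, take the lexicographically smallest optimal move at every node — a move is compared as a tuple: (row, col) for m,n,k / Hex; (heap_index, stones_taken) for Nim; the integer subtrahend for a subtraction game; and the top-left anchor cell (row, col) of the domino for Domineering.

O's best at [.XX/..O/OX.]: (1,1)

ply 1, O at .XX/..O/OX. | (0,0)=-1→OXX/..O/OX.; (1,0)=-1→.XX/O.O/OX.; (1,1)=+1→.XX/.OO/OX.*; (2,2)=-1→.XX/..O/OXO
ply 2: .XX/.OO/OX. is terminal -1 (X); from .XX/..O/OX. depth 7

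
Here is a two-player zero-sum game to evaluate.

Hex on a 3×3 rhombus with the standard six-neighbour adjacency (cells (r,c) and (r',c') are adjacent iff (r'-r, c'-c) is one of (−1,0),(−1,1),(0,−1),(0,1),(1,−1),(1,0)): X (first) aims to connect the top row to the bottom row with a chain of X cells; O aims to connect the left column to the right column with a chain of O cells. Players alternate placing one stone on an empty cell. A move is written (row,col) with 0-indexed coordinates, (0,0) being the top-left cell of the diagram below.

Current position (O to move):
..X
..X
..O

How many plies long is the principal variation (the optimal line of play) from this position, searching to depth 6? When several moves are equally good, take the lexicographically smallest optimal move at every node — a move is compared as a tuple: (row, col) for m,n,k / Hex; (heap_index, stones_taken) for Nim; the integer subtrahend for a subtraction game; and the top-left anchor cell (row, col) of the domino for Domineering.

PV length from [..X/..X/..O]: 6 plies

p1 O@[..X/..X/..O]: (0,0)[O.X/..X/..O]-1* (0,1)[.OX/..X/..O]-1 (1,0)[..X/O.X/..O]-1 (1,1)[..X/.OX/..O]-1 (2,0)[..X/..X/O.O]-1 (2,1)[..X/..X/.OO]-1
p2 X@[O.X/..X/..O]: (0,1)[OXX/..X/..O]+1* (1,0)[O.X/X.X/..O]+1 (1,1)[O.X/.XX/..O]+1 (2,0)[O.X/..X/X.O]+1 (2,1)[O.X/..X/.XO]+1
p3 O@[OXX/..X/..O]: (1,0)[OXX/O.X/..O]-1* (1,1)[OXX/.OX/..O]-1 (2,0)[OXX/..X/O.O]-1 (2,1)[OXX/..X/.OO]-1
p4 X@[OXX/O.X/..O]: (1,1)[OXX/OXX/..O]+1* (2,0)[OXX/O.X/X.O]+1 (2,1)[OXX/O.X/.XO]+1
p5 O@[OXX/OXX/..O]: (2,0)[OXX/OXX/O.O]-1* (2,1)[OXX/OXX/.OO]-1
p6 X@[OXX/OXX/O.O]: (2,1)[OXX/OXX/OXO]+1*
p7 O@[OXX/OXX/OXO] terminal -1; root [..X/..X/..O] d6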